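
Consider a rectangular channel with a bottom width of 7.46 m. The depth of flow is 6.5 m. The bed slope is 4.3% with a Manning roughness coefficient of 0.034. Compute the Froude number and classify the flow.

Flow area A = b·y = 7.46 × 6.5 = 48.49 m². Wetted perimeter P = b + 2y = 7.46 + 2×6.5 = 20.46 m.
Hydraulic radius R = A/P = 48.49/20.46 = 2.37 m.
V = (1/n) R^(2/3) √S = (1/0.034) × 2.37^(2/3) × √0.043 = 10.84 m/s. Hydraulic depth D_h = A/T = 48.49/7.46 = 6.5 m.
Froude number Fr = V/√(g·D_h) = 10.84/√(9.81×6.5) = 1.36, which is greater than 1, so the flow is supercritical.

supercritical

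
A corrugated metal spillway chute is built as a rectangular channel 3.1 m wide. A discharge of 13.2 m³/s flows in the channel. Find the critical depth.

y_c = 1.23 m

For a rectangular channel, critical depth y_c = (q²/g)^(1/3) where q = Q/b = 13.2/3.1 = 4.258 m²/s.
So y_c = (4.258²/9.81)^(1/3) = 1.23 m.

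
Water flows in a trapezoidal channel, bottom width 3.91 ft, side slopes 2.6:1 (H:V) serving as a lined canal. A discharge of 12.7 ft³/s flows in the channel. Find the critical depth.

At critical depth, Q² T / (g A³) = 1, i.e. A³/T = Q²/g = 12.7²/32.2 = 5.009.
Trying y = 0.437 ft: A³/T = 1.735 — low.
Trying y = 0.76 ft: A³/T = 11.39 — high.
Trying y = 0.599 ft: A³/T = 5 — matches.

y_c = 0.599 ft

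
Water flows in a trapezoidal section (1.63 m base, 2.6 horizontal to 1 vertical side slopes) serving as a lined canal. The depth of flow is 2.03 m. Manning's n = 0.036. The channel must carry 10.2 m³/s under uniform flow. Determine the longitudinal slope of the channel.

S = 0.000616

With bottom width b = 1.63 m and side slope z = 2.6: A = (b + zy)y = (1.63 + 2.6×2.03)×2.03 = 14.02 m²; P = b + 2y√(1+z²) = 1.63 + 2×2.03×2.786 = 12.94 m.
Hydraulic radius R = A/P = 14.02/12.94 = 1.084 m.
From Manning's equation, S = [nQ / (1 A R^(2/3))]² = [0.036 × 10.2 / (1 × 14.02 × 1.084^(2/3))]² = 0.000616.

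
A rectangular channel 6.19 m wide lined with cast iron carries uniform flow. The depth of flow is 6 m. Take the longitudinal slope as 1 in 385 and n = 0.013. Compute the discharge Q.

Q = 234 m³/s

Flow area A = b·y = 6.19 × 6 = 37.14 m². Wetted perimeter P = b + 2y = 6.19 + 2×6 = 18.19 m.
Hydraulic radius R = A/P = 37.14/18.19 = 2.042 m.
Manning's equation: Q = (1/n) A R^(2/3) S^(1/2) = (1/0.013) × 37.14 × 2.042^(2/3) × 0.002597^(1/2) = 234 m³/s.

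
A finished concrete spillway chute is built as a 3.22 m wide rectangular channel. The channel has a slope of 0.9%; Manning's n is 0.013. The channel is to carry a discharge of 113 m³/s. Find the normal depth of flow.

Manning's equation rearranged: A R^(2/3) = nQ / (1·√S) = 0.013 × 113 / (√0.009) = 15.48.
At y = 3.46 m: A R^(2/3) = 11.86 — low.
At y = 4.32 m: A R^(2/3) = 15.47 — matches.

y_n = 4.32 m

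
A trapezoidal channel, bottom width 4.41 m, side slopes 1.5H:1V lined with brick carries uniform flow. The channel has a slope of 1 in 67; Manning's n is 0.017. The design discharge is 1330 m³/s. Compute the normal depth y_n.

Manning's equation rearranged: A R^(2/3) = nQ / (1·√S) = 0.017 × 1330 / (√0.01493) = 185.1.
Try y = 5.45 m: A R^(2/3) = 137.9 — short.
Try y = 6.98 m: A R^(2/3) = 240 — over.
Try y = 6.22 m: A R^(2/3) = 185 — ≈ 185.1.

y_n = 6.22 m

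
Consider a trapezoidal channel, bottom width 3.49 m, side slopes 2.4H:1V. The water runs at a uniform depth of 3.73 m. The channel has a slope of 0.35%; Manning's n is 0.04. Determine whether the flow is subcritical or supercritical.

subcritical

With bottom width b = 3.49 m and side slope z = 2.4: A = (b + zy)y = (3.49 + 2.4×3.73)×3.73 = 46.41 m²; P = b + 2y√(1+z²) = 3.49 + 2×3.73×2.6 = 22.89 m.
Hydraulic radius R = A/P = 46.41/22.89 = 2.028 m.
V = (1/n) R^(2/3) √S = (1/0.04) × 2.028^(2/3) × √0.0035 = 2.37 m/s. Hydraulic depth D_h = A/T = 46.41/21.39 = 2.169 m.
Froude number Fr = V/√(g·D_h) = 2.37/√(9.81×2.169) = 0.514, which is less than 1, so the flow is subcritical.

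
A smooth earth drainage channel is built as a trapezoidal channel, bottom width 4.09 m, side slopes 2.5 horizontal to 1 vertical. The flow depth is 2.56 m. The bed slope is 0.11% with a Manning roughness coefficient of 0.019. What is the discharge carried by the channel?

With bottom width b = 4.09 m and side slope z = 2.5: A = (b + zy)y = (4.09 + 2.5×2.56)×2.56 = 26.85 m²; P = b + 2y√(1+z²) = 4.09 + 2×2.56×2.693 = 17.88 m.
Hydraulic radius R = A/P = 26.85/17.88 = 1.502 m.
Manning's equation: Q = (1/n) A R^(2/3) S^(1/2) = (1/0.019) × 26.85 × 1.502^(2/3) × 0.0011^(1/2) = 61.5 m³/s.

Q = 61.5 m³/s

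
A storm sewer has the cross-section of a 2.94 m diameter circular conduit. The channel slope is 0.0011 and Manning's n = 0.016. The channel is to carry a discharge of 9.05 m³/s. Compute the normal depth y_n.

y_n = 1.97 m

Manning's equation rearranged: A R^(2/3) = nQ / (1·√S) = 0.016 × 9.05 / (√0.0011) = 4.366.
Try y = 2.28 m: A R^(2/3) = 5.234 — too large.
Try y = 1.68 m: A R^(2/3) = 3.443 — too small.
Try y = 1.97 m: A R^(2/3) = 4.365 — close enough.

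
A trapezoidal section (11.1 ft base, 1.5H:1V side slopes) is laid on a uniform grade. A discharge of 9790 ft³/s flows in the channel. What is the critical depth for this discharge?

y_c = 16 ft

At critical depth, Q² T / (g A³) = 1, i.e. A³/T = Q²/g = 9790²/32.2 = 2977000.
Try y = 17.9 ft: A³/T = 4837000 — high.
Try y = 12.8 ft: A³/T = 1179000 — low.
Try y = 16 ft: A³/T = 2997000 — ≈ 2977000.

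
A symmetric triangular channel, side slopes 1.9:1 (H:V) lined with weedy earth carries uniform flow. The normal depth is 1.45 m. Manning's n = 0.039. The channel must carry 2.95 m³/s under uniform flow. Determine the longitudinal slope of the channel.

S = 0.0015

For a triangular section with side slope z = 1.9: A = zy² = 1.9×1.45² = 3.995 m²; P = 2y√(1+z²) = 2×1.45×2.147 = 6.227 m.
Hydraulic radius R = A/P = 3.995/6.227 = 0.6416 m.
From Manning's equation, S = [nQ / (1 A R^(2/3))]² = [0.039 × 2.95 / (1 × 3.995 × 0.6416^(2/3))]² = 0.0015.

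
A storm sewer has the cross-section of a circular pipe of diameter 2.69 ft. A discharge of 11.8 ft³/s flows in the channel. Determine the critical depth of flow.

At critical depth, Q² T / (g A³) = 1, i.e. A³/T = Q²/g = 11.8²/32.2 = 4.324.
Trying y = 0.815 ft: A³/T = 1.243 — low.
Trying y = 1.41 ft: A³/T = 10.21 — high.
Trying y = 1.13 ft: A³/T = 4.38 — close enough.

y_c = 1.13 ft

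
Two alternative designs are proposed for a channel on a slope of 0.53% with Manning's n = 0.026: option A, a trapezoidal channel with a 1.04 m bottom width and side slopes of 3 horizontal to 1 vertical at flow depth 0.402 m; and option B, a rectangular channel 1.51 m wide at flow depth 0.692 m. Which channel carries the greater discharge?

Channel A: With bottom width b = 1.04 m and side slope z = 3: A = (b + zy)y = (1.04 + 3×0.402)×0.402 = 0.9029 m²; P = b + 2y√(1+z²) = 1.04 + 2×0.402×3.162 = 3.582 m. Hydraulic radius R = A/P = 0.9029/3.582 = 0.252 m. Q_A = (1/0.026)·0.9029·0.252^(2/3)·√0.0053 = 1.009 m³/s.
Channel B: Flow area A = b·y = 1.51 × 0.692 = 1.045 m². Wetted perimeter P = b + 2y = 1.51 + 2×0.692 = 2.894 m. Hydraulic radius R = A/P = 1.045/2.894 = 0.3611 m. Q_B = (1/0.026)·1.045·0.3611^(2/3)·√0.0053 = 1.484 m³/s.
Q_A = 1.009 m³/s vs Q_B = 1.484 m³/s, so channel B carries more.

channel B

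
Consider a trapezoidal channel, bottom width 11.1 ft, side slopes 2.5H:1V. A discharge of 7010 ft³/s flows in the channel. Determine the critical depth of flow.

y_c = 11.7 ft

At critical depth, Q² T / (g A³) = 1, i.e. A³/T = Q²/g = 7010²/32.2 = 1526000.
At y = 14.8 ft: A³/T = 4239000 — over.
At y = 9.96 ft: A³/T = 757000 — short.
At y = 11.7 ft: A³/T = 1512000 — close enough.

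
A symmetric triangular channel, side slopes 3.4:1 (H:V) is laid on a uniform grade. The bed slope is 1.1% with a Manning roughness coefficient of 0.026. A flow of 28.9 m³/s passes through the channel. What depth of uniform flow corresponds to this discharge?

y_n = 1.59 m

Manning's equation rearranged: A R^(2/3) = nQ / (1·√S) = 0.026 × 28.9 / (√0.011) = 7.164.
Try y = 2.03 m: A R^(2/3) = 13.76 — too large.
Try y = 1.2 m: A R^(2/3) = 3.388 — too small.
Try y = 1.59 m: A R^(2/3) = 7.175 — ≈ 7.164.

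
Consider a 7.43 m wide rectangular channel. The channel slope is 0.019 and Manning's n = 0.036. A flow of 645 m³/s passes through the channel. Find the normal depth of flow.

y_n = 11.4 m

Manning's equation rearranged: A R^(2/3) = nQ / (1·√S) = 0.036 × 645 / (√0.019) = 168.5.
Trying y = 14.5 m: A R^(2/3) = 222 — too large.
Trying y = 9.94 m: A R^(2/3) = 143.4 — too small.
Trying y = 11.4 m: A R^(2/3) = 168.3 — matches.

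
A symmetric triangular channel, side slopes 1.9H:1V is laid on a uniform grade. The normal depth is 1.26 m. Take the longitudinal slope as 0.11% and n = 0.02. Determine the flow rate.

Q = 3.39 m³/s

For a triangular section with side slope z = 1.9: A = zy² = 1.9×1.26² = 3.016 m²; P = 2y√(1+z²) = 2×1.26×2.147 = 5.411 m.
Hydraulic radius R = A/P = 3.016/5.411 = 0.5575 m.
Manning's equation: Q = (1/n) A R^(2/3) S^(1/2) = (1/0.02) × 3.016 × 0.5575^(2/3) × 0.0011^(1/2) = 3.39 m³/s.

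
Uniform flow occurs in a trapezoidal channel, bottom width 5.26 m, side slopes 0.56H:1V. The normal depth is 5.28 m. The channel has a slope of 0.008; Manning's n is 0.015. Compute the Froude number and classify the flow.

With bottom width b = 5.26 m and side slope z = 0.56: A = (b + zy)y = (5.26 + 0.56×5.28)×5.28 = 43.38 m²; P = b + 2y√(1+z²) = 5.26 + 2×5.28×1.146 = 17.36 m.
Hydraulic radius R = A/P = 43.38/17.36 = 2.499 m.
V = (1/n) R^(2/3) √S = (1/0.015) × 2.499^(2/3) × √0.008 = 10.98 m/s. Hydraulic depth D_h = A/T = 43.38/11.17 = 3.883 m.
Froude number Fr = V/√(g·D_h) = 10.98/√(9.81×3.883) = 1.78, which is greater than 1, so the flow is supercritical.

supercritical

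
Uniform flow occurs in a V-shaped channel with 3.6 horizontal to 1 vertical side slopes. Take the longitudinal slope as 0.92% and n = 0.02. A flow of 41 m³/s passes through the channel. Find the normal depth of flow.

Manning's equation rearranged: A R^(2/3) = nQ / (1·√S) = 0.02 × 41 / (√0.0092) = 8.549.
Trying y = 2.09 m: A R^(2/3) = 15.8 — over.
Trying y = 1.66 m: A R^(2/3) = 8.547 — ≈ 8.549.

y_n = 1.66 m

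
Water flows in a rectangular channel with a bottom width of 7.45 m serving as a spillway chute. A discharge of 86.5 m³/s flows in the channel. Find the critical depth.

For a rectangular channel, critical depth y_c = (q²/g)^(1/3) where q = Q/b = 86.5/7.45 = 11.61 m²/s.
So y_c = (11.61²/9.81)^(1/3) = 2.4 m.

y_c = 2.4 m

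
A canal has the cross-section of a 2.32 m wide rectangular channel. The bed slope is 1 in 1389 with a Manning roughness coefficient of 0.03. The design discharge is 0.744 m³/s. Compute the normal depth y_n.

Manning's equation rearranged: A R^(2/3) = nQ / (1·√S) = 0.03 × 0.744 / (√0.0007199) = 0.8319.
At y = 0.567 m: A R^(2/3) = 0.6911 — low.
At y = 0.786 m: A R^(2/3) = 1.1 — high.
At y = 0.645 m: A R^(2/3) = 0.8319 — ≈ 0.8319.

y_n = 0.645 m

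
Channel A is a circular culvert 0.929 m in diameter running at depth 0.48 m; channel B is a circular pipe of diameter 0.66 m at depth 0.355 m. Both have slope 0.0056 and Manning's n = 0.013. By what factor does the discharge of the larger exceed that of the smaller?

Channel A: For a circular section of diameter D = 0.929 m at depth y = 0.48 m, the central angle is θ = 2 arccos(1 − 2y/D) = 3.208 rad. Then A = (D²/8)(θ − sin θ) = 0.3533 m² and P = Dθ/2 = 1.49 m. Hydraulic radius R = A/P = 0.3533/1.49 = 0.2371 m. Q_A = (1/0.013)·0.3533·0.2371^(2/3)·√0.0056 = 0.7791 m³/s.
Channel B: For a circular section of diameter D = 0.66 m at depth y = 0.355 m, the central angle is θ = 2 arccos(1 − 2y/D) = 3.293 rad. Then A = (D²/8)(θ − sin θ) = 0.1875 m² and P = Dθ/2 = 1.087 m. Hydraulic radius R = A/P = 0.1875/1.087 = 0.1726 m. Q_B = (1/0.013)·0.1875·0.1726^(2/3)·√0.0056 = 0.3346 m³/s.
The larger discharge is 0.7791 m³/s and the smaller is 0.3346 m³/s; the ratio is 2.33.

2.33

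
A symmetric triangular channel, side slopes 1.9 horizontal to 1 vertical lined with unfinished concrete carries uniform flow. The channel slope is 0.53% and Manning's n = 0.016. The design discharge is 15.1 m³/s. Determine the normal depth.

y_n = 1.51 m

Manning's equation rearranged: A R^(2/3) = nQ / (1·√S) = 0.016 × 15.1 / (√0.0053) = 3.319.
Try y = 1.76 m: A R^(2/3) = 4.982 — over.
Try y = 1.51 m: A R^(2/3) = 3.311 — ≈ 3.319.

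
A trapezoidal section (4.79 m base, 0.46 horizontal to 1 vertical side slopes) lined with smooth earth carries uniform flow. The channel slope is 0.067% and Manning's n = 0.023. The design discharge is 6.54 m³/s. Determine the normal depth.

Manning's equation rearranged: A R^(2/3) = nQ / (1·√S) = 0.023 × 6.54 / (√0.00067) = 5.811.
At y = 0.82 m: A R^(2/3) = 3.155 — low.
At y = 1.2 m: A R^(2/3) = 5.809 — close enough.

y_n = 1.2 m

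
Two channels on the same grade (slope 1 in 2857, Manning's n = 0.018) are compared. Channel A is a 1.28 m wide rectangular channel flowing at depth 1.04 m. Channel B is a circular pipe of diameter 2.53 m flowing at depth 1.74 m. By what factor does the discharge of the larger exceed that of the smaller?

Channel A: Flow area A = b·y = 1.28 × 1.04 = 1.331 m². Wetted perimeter P = b + 2y = 1.28 + 2×1.04 = 3.36 m. Hydraulic radius R = A/P = 1.331/3.36 = 0.3962 m. Q_A = (1/0.018)·1.331·0.3962^(2/3)·√0.00035 = 0.7464 m³/s.
Channel B: For a circular section of diameter D = 2.53 m at depth y = 1.74 m, the central angle is θ = 2 arccos(1 − 2y/D) = 3.911 rad. Then A = (D²/8)(θ − sin θ) = 3.687 m² and P = Dθ/2 = 4.948 m. Hydraulic radius R = A/P = 3.687/4.948 = 0.7451 m. Q_B = (1/0.018)·3.687·0.7451^(2/3)·√0.00035 = 3.149 m³/s.
The larger discharge is 3.149 m³/s and the smaller is 0.7464 m³/s; the ratio is 4.22.

4.22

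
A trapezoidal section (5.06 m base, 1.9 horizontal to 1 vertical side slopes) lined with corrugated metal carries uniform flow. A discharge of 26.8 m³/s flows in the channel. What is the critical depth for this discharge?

y_c = 1.21 m

At critical depth, Q² T / (g A³) = 1, i.e. A³/T = Q²/g = 26.8²/9.81 = 73.22.
Try y = 1.43 m: A³/T = 131.1 — over.
Try y = 0.971 m: A³/T = 34.45 — short.
Try y = 1.21 m: A³/T = 73.1 — matches.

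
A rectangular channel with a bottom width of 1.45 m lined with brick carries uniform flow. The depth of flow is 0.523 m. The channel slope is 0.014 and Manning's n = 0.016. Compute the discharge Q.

Flow area A = b·y = 1.45 × 0.523 = 0.7583 m². Wetted perimeter P = b + 2y = 1.45 + 2×0.523 = 2.496 m.
Hydraulic radius R = A/P = 0.7583/2.496 = 0.3038 m.
Manning's equation: Q = (1/n) A R^(2/3) S^(1/2) = (1/0.016) × 0.7583 × 0.3038^(2/3) × 0.014^(1/2) = 2.53 m³/s.

Q = 2.53 m³/s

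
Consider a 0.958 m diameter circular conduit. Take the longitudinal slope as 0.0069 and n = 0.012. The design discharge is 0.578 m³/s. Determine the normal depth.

Manning's equation rearranged: A R^(2/3) = nQ / (1·√S) = 0.012 × 0.578 / (√0.0069) = 0.0835.
Trying y = 0.404 m: A R^(2/3) = 0.1031 — too large.
Trying y = 0.264 m: A R^(2/3) = 0.04614 — too small.
Trying y = 0.36 m: A R^(2/3) = 0.08349 — close enough.

y_n = 0.36 m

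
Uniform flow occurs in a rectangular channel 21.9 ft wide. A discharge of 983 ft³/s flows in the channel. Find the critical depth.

For a rectangular channel, critical depth y_c = (q²/g)^(1/3) where q = Q/b = 983/21.9 = 44.89 ft²/s.
So y_c = (44.89²/32.2)^(1/3) = 3.97 ft.

y_c = 3.97 ft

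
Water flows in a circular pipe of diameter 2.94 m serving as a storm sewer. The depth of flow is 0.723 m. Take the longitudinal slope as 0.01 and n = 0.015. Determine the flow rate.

For a circular section of diameter D = 2.94 m at depth y = 0.723 m, the central angle is θ = 2 arccos(1 − 2y/D) = 2.075 rad. Then A = (D²/8)(θ − sin θ) = 1.297 m² and P = Dθ/2 = 3.051 m.
Hydraulic radius R = A/P = 1.297/3.051 = 0.425 m.
Manning's equation: Q = (1/n) A R^(2/3) S^(1/2) = (1/0.015) × 1.297 × 0.425^(2/3) × 0.01^(1/2) = 4.89 m³/s.

Q = 4.89 m³/s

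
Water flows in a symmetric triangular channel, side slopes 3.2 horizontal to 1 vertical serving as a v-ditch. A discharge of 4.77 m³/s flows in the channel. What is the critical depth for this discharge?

y_c = 0.854 m

At critical depth, Q² T / (g A³) = 1, i.e. A³/T = Q²/g = 4.77²/9.81 = 2.319.
At y = 0.665 m: A³/T = 0.6659 — too small.
At y = 0.957 m: A³/T = 4.11 — too large.
At y = 0.854 m: A³/T = 2.326 — close enough.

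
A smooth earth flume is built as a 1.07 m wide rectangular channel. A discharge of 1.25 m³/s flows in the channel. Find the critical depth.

For a rectangular channel, critical depth y_c = (q²/g)^(1/3) where q = Q/b = 1.25/1.07 = 1.168 m²/s.
So y_c = (1.168²/9.81)^(1/3) = 0.518 m.

y_c = 0.518 m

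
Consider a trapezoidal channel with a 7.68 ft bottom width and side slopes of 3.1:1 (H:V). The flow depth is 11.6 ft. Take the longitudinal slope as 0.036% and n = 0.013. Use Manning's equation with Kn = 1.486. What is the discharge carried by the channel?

With bottom width b = 7.68 ft and side slope z = 3.1: A = (b + zy)y = (7.68 + 3.1×11.6)×11.6 = 506.2 ft²; P = b + 2y√(1+z²) = 7.68 + 2×11.6×3.257 = 83.25 ft.
Hydraulic radius R = A/P = 506.2/83.25 = 6.081 ft.
Manning's equation: Q = (1.486/n) A R^(2/3) S^(1/2) = (1.486/0.013) × 506.2 × 6.081^(2/3) × 0.00036^(1/2) = 3660 ft³/s.

Q = 3660 ft³/s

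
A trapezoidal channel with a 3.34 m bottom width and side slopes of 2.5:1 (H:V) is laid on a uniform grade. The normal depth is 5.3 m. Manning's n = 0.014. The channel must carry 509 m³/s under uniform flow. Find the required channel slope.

S = 0.0017

With bottom width b = 3.34 m and side slope z = 2.5: A = (b + zy)y = (3.34 + 2.5×5.3)×5.3 = 87.93 m²; P = b + 2y√(1+z²) = 3.34 + 2×5.3×2.693 = 31.88 m.
Hydraulic radius R = A/P = 87.93/31.88 = 2.758 m.
From Manning's equation, S = [nQ / (1 A R^(2/3))]² = [0.014 × 509 / (1 × 87.93 × 2.758^(2/3))]² = 0.0017.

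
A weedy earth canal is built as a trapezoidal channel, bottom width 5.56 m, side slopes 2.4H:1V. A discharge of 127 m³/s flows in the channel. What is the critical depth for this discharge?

y_c = 2.62 m

At critical depth, Q² T / (g A³) = 1, i.e. A³/T = Q²/g = 127²/9.81 = 1644.
Try y = 3 m: A³/T = 2810 — high.
Try y = 1.89 m: A³/T = 474.8 — low.
Try y = 2.62 m: A³/T = 1649 — matches.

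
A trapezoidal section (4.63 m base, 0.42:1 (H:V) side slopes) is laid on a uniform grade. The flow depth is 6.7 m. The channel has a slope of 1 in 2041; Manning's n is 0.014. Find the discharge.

Q = 149 m³/s

With bottom width b = 4.63 m and side slope z = 0.42: A = (b + zy)y = (4.63 + 0.42×6.7)×6.7 = 49.87 m²; P = b + 2y√(1+z²) = 4.63 + 2×6.7×1.085 = 19.16 m.
Hydraulic radius R = A/P = 49.87/19.16 = 2.603 m.
Manning's equation: Q = (1/n) A R^(2/3) S^(1/2) = (1/0.014) × 49.87 × 2.603^(2/3) × 0.00049^(1/2) = 149 m³/s.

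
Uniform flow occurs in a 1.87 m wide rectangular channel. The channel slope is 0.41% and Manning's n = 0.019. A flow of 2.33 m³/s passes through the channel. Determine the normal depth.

Manning's equation rearranged: A R^(2/3) = nQ / (1·√S) = 0.019 × 2.33 / (√0.0041) = 0.6914.
At y = 0.853 m: A R^(2/3) = 0.9312 — too large.
At y = 0.617 m: A R^(2/3) = 0.5965 — too small.
At y = 0.686 m: A R^(2/3) = 0.6914 — ≈ 0.6914.

y_n = 0.686 m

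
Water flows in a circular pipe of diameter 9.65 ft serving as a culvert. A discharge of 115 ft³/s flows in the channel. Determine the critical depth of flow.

y_c = 2.51 ft

At critical depth, Q² T / (g A³) = 1, i.e. A³/T = Q²/g = 115²/32.2 = 410.7.
Try y = 1.89 ft: A³/T = 134.7 — too small.
Try y = 2.73 ft: A³/T = 565.9 — too large.
Try y = 2.51 ft: A³/T = 408.2 — matches.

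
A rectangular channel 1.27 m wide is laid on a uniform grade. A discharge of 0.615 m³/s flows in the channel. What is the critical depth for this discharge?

For a rectangular channel, critical depth y_c = (q²/g)^(1/3) where q = Q/b = 0.615/1.27 = 0.4843 m²/s.
So y_c = (0.4843²/9.81)^(1/3) = 0.288 m.

y_c = 0.288 m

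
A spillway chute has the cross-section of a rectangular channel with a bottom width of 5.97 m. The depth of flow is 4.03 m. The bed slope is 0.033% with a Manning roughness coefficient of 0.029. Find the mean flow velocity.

Flow area A = b·y = 5.97 × 4.03 = 24.06 m². Wetted perimeter P = b + 2y = 5.97 + 2×4.03 = 14.03 m.
Hydraulic radius R = A/P = 24.06/14.03 = 1.715 m.
From Manning's equation, V = (1/n) R^(2/3) S^(1/2) = (1/0.029) × 1.715^(2/3) × 0.00033^(1/2) = 0.897 m/s.

V = 0.897 m/s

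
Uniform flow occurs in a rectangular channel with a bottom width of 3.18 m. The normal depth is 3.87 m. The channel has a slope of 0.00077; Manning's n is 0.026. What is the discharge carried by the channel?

Q = 14.2 m³/s

Flow area A = b·y = 3.18 × 3.87 = 12.31 m². Wetted perimeter P = b + 2y = 3.18 + 2×3.87 = 10.92 m.
Hydraulic radius R = A/P = 12.31/10.92 = 1.127 m.
Manning's equation: Q = (1/n) A R^(2/3) S^(1/2) = (1/0.026) × 12.31 × 1.127^(2/3) × 0.00077^(1/2) = 14.2 m³/s.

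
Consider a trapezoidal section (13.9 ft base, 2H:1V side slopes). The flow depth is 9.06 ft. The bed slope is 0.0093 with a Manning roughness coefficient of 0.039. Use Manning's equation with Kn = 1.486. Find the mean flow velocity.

V = 11.2 ft/s

With bottom width b = 13.9 ft and side slope z = 2: A = (b + zy)y = (13.9 + 2×9.06)×9.06 = 290.1 ft²; P = b + 2y√(1+z²) = 13.9 + 2×9.06×2.236 = 54.42 ft.
Hydraulic radius R = A/P = 290.1/54.42 = 5.331 ft.
From Manning's equation, V = (1.486/n) R^(2/3) S^(1/2) = (1.486/0.039) × 5.331^(2/3) × 0.0093^(1/2) = 11.2 ft/s.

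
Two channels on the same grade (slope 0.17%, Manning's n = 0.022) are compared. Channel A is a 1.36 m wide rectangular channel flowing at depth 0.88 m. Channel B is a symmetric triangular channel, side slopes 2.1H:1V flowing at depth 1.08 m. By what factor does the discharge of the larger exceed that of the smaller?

2.4

Channel A: Flow area A = b·y = 1.36 × 0.88 = 1.197 m². Wetted perimeter P = b + 2y = 1.36 + 2×0.88 = 3.12 m. Hydraulic radius R = A/P = 1.197/3.12 = 0.3836 m. Q_A = (1/0.022)·1.197·0.3836^(2/3)·√0.0017 = 1.184 m³/s.
Channel B: For a triangular section with side slope z = 2.1: A = zy² = 2.1×1.08² = 2.449 m²; P = 2y√(1+z²) = 2×1.08×2.326 = 5.024 m. Hydraulic radius R = A/P = 2.449/5.024 = 0.4875 m. Q_B = (1/0.022)·2.449·0.4875^(2/3)·√0.0017 = 2.844 m³/s.
The larger discharge is 2.844 m³/s and the smaller is 1.184 m³/s; the ratio is 2.4.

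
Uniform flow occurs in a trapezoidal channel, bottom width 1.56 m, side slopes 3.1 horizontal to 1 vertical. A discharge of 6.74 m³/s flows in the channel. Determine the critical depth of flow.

At critical depth, Q² T / (g A³) = 1, i.e. A³/T = Q²/g = 6.74²/9.81 = 4.631.
At y = 0.989 m: A³/T = 12.45 — too large.
At y = 0.645 m: A³/T = 2.177 — too small.
At y = 0.778 m: A³/T = 4.622 — matches.

y_c = 0.778 m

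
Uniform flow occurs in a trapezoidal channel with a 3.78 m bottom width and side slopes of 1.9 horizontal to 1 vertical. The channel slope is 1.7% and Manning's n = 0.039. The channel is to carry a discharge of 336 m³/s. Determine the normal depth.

y_n = 4.52 m

Manning's equation rearranged: A R^(2/3) = nQ / (1·√S) = 0.039 × 336 / (√0.017) = 100.5.
At y = 5.3 m: A R^(2/3) = 144.6 — high.
At y = 3.15 m: A R^(2/3) = 45.13 — low.
At y = 4.52 m: A R^(2/3) = 100.5 — matches.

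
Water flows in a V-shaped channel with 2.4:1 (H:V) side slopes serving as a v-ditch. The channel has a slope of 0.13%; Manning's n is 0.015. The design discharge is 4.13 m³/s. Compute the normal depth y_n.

Manning's equation rearranged: A R^(2/3) = nQ / (1·√S) = 0.015 × 4.13 / (√0.0013) = 1.718.
At y = 1.18 m: A R^(2/3) = 2.229 — over.
At y = 0.83 m: A R^(2/3) = 0.8721 — short.
At y = 1.07 m: A R^(2/3) = 1.717 — close enough.

y_n = 1.07 m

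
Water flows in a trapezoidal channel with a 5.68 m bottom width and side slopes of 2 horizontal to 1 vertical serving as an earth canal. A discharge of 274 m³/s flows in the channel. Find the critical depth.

y_c = 4.01 m

At critical depth, Q² T / (g A³) = 1, i.e. A³/T = Q²/g = 274²/9.81 = 7653.
At y = 2.97 m: A³/T = 2341 — too small.
At y = 4.68 m: A³/T = 14290 — too large.
At y = 4.01 m: A³/T = 7634 — matches.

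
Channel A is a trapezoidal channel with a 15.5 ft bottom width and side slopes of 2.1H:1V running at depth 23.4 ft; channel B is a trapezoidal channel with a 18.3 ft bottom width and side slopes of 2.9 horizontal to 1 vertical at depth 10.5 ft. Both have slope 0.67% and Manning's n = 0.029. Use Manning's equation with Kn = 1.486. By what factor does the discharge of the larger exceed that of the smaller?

Channel A: With bottom width b = 15.5 ft and side slope z = 2.1: A = (b + zy)y = (15.5 + 2.1×23.4)×23.4 = 1513 ft²; P = b + 2y√(1+z²) = 15.5 + 2×23.4×2.326 = 124.4 ft. Hydraulic radius R = A/P = 1513/124.4 = 12.16 ft. Q_A = (1.486/0.029)·1513·12.16^(2/3)·√0.0067 = 33550 ft³/s.
Channel B: With bottom width b = 18.3 ft and side slope z = 2.9: A = (b + zy)y = (18.3 + 2.9×10.5)×10.5 = 511.9 ft²; P = b + 2y√(1+z²) = 18.3 + 2×10.5×3.068 = 82.72 ft. Hydraulic radius R = A/P = 511.9/82.72 = 6.188 ft. Q_B = (1.486/0.029)·511.9·6.188^(2/3)·√0.0067 = 7236 ft³/s.
The larger discharge is 33550 ft³/s and the smaller is 7236 ft³/s; the ratio is 4.64.

4.64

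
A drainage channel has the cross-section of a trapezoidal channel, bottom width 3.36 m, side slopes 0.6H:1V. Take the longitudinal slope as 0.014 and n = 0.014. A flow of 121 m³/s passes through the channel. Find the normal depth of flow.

Manning's equation rearranged: A R^(2/3) = nQ / (1·√S) = 0.014 × 121 / (√0.014) = 14.32.
Try y = 2.2 m: A R^(2/3) = 11.71 — too small.
Try y = 3.14 m: A R^(2/3) = 21.97 — too large.
Try y = 2.47 m: A R^(2/3) = 14.33 — matches.

y_n = 2.47 m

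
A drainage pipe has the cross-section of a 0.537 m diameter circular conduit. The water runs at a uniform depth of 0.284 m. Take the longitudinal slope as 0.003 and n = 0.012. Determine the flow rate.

For a circular section of diameter D = 0.537 m at depth y = 0.284 m, the central angle is θ = 2 arccos(1 − 2y/D) = 3.257 rad. Then A = (D²/8)(θ − sin θ) = 0.1216 m² and P = Dθ/2 = 0.8745 m.
Hydraulic radius R = A/P = 0.1216/0.8745 = 0.139 m.
Manning's equation: Q = (1/n) A R^(2/3) S^(1/2) = (1/0.012) × 0.1216 × 0.139^(2/3) × 0.003^(1/2) = 0.149 m³/s.

Q = 0.149 m³/s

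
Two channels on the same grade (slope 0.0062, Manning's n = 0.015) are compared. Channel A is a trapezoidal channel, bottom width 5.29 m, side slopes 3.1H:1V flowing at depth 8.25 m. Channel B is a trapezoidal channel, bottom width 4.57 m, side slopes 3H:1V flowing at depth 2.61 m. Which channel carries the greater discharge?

channel A

Channel A: With bottom width b = 5.29 m and side slope z = 3.1: A = (b + zy)y = (5.29 + 3.1×8.25)×8.25 = 254.6 m²; P = b + 2y√(1+z²) = 5.29 + 2×8.25×3.257 = 59.04 m. Hydraulic radius R = A/P = 254.6/59.04 = 4.313 m. Q_A = (1/0.015)·254.6·4.313^(2/3)·√0.0062 = 3542 m³/s.
Channel B: With bottom width b = 4.57 m and side slope z = 3: A = (b + zy)y = (4.57 + 3×2.61)×2.61 = 32.36 m²; P = b + 2y√(1+z²) = 4.57 + 2×2.61×3.162 = 21.08 m. Hydraulic radius R = A/P = 32.36/21.08 = 1.536 m. Q_B = (1/0.015)·32.36·1.536^(2/3)·√0.0062 = 226.1 m³/s.
Q_A = 3542 m³/s vs Q_B = 226.1 m³/s, so channel A carries more.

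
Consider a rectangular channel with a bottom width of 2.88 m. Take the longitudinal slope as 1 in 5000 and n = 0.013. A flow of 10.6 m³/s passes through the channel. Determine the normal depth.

y_n = 3.36 m

Manning's equation rearranged: A R^(2/3) = nQ / (1·√S) = 0.013 × 10.6 / (√0.0002) = 9.744.
At y = 2.89 m: A R^(2/3) = 8.106 — too small.
At y = 3.7 m: A R^(2/3) = 10.91 — too large.
At y = 3.36 m: A R^(2/3) = 9.728 — close enough.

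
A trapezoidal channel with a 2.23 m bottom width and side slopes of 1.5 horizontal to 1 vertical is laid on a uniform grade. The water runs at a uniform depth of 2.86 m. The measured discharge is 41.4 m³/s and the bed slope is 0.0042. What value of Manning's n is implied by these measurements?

With bottom width b = 2.23 m and side slope z = 1.5: A = (b + zy)y = (2.23 + 1.5×2.86)×2.86 = 18.65 m²; P = b + 2y√(1+z²) = 2.23 + 2×2.86×1.803 = 12.54 m.
Hydraulic radius R = A/P = 18.65/12.54 = 1.487 m.
Rearranging Manning's equation: n = (1/Q) A R^(2/3) S^(1/2) = (1/41.4) × 18.65 × 1.487^(2/3) × √0.0042 = 0.038.

n = 0.038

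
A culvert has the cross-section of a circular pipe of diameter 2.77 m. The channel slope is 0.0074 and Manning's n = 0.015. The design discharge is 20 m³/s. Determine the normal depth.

Manning's equation rearranged: A R^(2/3) = nQ / (1·√S) = 0.015 × 20 / (√0.0074) = 3.487.
At y = 1.48 m: A R^(2/3) = 2.635 — too small.
At y = 2.01 m: A R^(2/3) = 4.134 — too large.
At y = 1.77 m: A R^(2/3) = 3.481 — close enough.

y_n = 1.77 m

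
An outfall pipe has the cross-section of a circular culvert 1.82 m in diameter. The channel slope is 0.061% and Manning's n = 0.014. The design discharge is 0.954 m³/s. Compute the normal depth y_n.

y_n = 0.745 m

Manning's equation rearranged: A R^(2/3) = nQ / (1·√S) = 0.014 × 0.954 / (√0.00061) = 0.5408.
Trying y = 0.66 m: A R^(2/3) = 0.4325 — short.
Trying y = 0.889 m: A R^(2/3) = 0.7395 — over.
Trying y = 0.745 m: A R^(2/3) = 0.5409 — matches.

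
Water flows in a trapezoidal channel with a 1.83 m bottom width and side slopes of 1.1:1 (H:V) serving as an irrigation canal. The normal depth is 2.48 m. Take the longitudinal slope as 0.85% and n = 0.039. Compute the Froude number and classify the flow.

With bottom width b = 1.83 m and side slope z = 1.1: A = (b + zy)y = (1.83 + 1.1×2.48)×2.48 = 11.3 m²; P = b + 2y√(1+z²) = 1.83 + 2×2.48×1.487 = 9.204 m.
Hydraulic radius R = A/P = 11.3/9.204 = 1.228 m.
V = (1/n) R^(2/3) √S = (1/0.039) × 1.228^(2/3) × √0.0085 = 2.711 m/s. Hydraulic depth D_h = A/T = 11.3/7.286 = 1.551 m.
Froude number Fr = V/√(g·D_h) = 2.711/√(9.81×1.551) = 0.695, which is less than 1, so the flow is subcritical.

subcritical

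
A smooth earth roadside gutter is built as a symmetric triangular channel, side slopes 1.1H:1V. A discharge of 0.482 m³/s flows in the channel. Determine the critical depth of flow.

At critical depth, Q² T / (g A³) = 1, i.e. A³/T = Q²/g = 0.482²/9.81 = 0.02368.
Trying y = 0.657 m: A³/T = 0.07406 — high.
Trying y = 0.419 m: A³/T = 0.007813 — low.
Trying y = 0.523 m: A³/T = 0.02367 — close enough.

y_c = 0.523 m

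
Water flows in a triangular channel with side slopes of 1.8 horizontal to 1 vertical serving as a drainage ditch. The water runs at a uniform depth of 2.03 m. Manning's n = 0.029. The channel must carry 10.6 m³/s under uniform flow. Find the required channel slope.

For a triangular section with side slope z = 1.8: A = zy² = 1.8×2.03² = 7.418 m²; P = 2y√(1+z²) = 2×2.03×2.059 = 8.36 m.
Hydraulic radius R = A/P = 7.418/8.36 = 0.8873 m.
From Manning's equation, S = [nQ / (1 A R^(2/3))]² = [0.029 × 10.6 / (1 × 7.418 × 0.8873^(2/3))]² = 0.00201.

S = 0.00201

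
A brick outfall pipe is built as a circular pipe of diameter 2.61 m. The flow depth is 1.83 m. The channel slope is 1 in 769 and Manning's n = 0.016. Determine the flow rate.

Q = 7.61 m³/s

For a circular section of diameter D = 2.61 m at depth y = 1.83 m, the central angle is θ = 2 arccos(1 − 2y/D) = 3.97 rad. Then A = (D²/8)(θ − sin θ) = 4.007 m² and P = Dθ/2 = 5.18 m.
Hydraulic radius R = A/P = 4.007/5.18 = 0.7736 m.
Manning's equation: Q = (1/n) A R^(2/3) S^(1/2) = (1/0.016) × 4.007 × 0.7736^(2/3) × 0.0013^(1/2) = 7.61 m³/s.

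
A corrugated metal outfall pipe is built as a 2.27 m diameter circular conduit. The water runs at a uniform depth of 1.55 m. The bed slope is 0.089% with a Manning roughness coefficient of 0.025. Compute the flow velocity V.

For a circular section of diameter D = 2.27 m at depth y = 1.55 m, the central angle is θ = 2 arccos(1 − 2y/D) = 3.89 rad. Then A = (D²/8)(θ − sin θ) = 2.944 m² and P = Dθ/2 = 4.415 m.
Hydraulic radius R = A/P = 2.944/4.415 = 0.6668 m.
From Manning's equation, V = (1/n) R^(2/3) S^(1/2) = (1/0.025) × 0.6668^(2/3) × 0.00089^(1/2) = 0.911 m/s.

V = 0.911 m/s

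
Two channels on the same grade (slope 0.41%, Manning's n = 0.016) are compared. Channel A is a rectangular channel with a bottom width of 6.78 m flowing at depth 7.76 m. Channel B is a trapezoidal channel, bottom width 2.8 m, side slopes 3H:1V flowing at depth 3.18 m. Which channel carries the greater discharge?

channel A

Channel A: Flow area A = b·y = 6.78 × 7.76 = 52.61 m². Wetted perimeter P = b + 2y = 6.78 + 2×7.76 = 22.3 m. Hydraulic radius R = A/P = 52.61/22.3 = 2.359 m. Q_A = (1/0.016)·52.61·2.359^(2/3)·√0.0041 = 373.2 m³/s.
Channel B: With bottom width b = 2.8 m and side slope z = 3: A = (b + zy)y = (2.8 + 3×3.18)×3.18 = 39.24 m²; P = b + 2y√(1+z²) = 2.8 + 2×3.18×3.162 = 22.91 m. Hydraulic radius R = A/P = 39.24/22.91 = 1.713 m. Q_B = (1/0.016)·39.24·1.713^(2/3)·√0.0041 = 224.8 m³/s.
Q_A = 373.2 m³/s vs Q_B = 224.8 m³/s, so channel A carries more.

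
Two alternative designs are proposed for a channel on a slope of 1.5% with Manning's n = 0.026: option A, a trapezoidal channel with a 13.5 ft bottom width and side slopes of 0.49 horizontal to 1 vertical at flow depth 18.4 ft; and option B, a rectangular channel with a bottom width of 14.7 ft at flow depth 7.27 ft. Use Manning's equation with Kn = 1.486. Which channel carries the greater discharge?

channel A

Channel A: With bottom width b = 13.5 ft and side slope z = 0.49: A = (b + zy)y = (13.5 + 0.49×18.4)×18.4 = 414.3 ft²; P = b + 2y√(1+z²) = 13.5 + 2×18.4×1.114 = 54.48 ft. Hydraulic radius R = A/P = 414.3/54.48 = 7.604 ft. Q_A = (1.486/0.026)·414.3·7.604^(2/3)·√0.015 = 11210 ft³/s.
Channel B: Flow area A = b·y = 14.7 × 7.27 = 106.9 ft². Wetted perimeter P = b + 2y = 14.7 + 2×7.27 = 29.24 ft. Hydraulic radius R = A/P = 106.9/29.24 = 3.655 ft. Q_B = (1.486/0.026)·106.9·3.655^(2/3)·√0.015 = 1775 ft³/s.
Q_A = 11210 ft³/s vs Q_B = 1775 ft³/s, so channel A carries more.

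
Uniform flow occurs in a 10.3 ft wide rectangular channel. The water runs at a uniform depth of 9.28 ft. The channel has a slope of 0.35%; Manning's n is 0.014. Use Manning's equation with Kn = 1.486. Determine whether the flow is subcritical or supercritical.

subcritical

Flow area A = b·y = 10.3 × 9.28 = 95.58 ft². Wetted perimeter P = b + 2y = 10.3 + 2×9.28 = 28.86 ft.
Hydraulic radius R = A/P = 95.58/28.86 = 3.312 ft.
V = (1.486/n) R^(2/3) √S = (1.486/0.014) × 3.312^(2/3) × √0.0035 = 13.95 ft/s. Hydraulic depth D_h = A/T = 95.58/10.3 = 9.28 ft.
Froude number Fr = V/√(g·D_h) = 13.95/√(32.2×9.28) = 0.807, which is less than 1, so the flow is subcritical.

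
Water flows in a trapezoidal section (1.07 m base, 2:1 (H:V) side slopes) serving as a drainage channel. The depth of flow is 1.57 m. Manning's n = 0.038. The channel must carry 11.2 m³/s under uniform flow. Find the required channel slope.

S = 0.00543

With bottom width b = 1.07 m and side slope z = 2: A = (b + zy)y = (1.07 + 2×1.57)×1.57 = 6.61 m²; P = b + 2y√(1+z²) = 1.07 + 2×1.57×2.236 = 8.091 m.
Hydraulic radius R = A/P = 6.61/8.091 = 0.8169 m.
From Manning's equation, S = [nQ / (1 A R^(2/3))]² = [0.038 × 11.2 / (1 × 6.61 × 0.8169^(2/3))]² = 0.00543.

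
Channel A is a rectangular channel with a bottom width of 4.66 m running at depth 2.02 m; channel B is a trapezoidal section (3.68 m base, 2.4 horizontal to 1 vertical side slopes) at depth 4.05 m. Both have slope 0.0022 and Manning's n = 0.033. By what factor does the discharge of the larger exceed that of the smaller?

9.24

Channel A: Flow area A = b·y = 4.66 × 2.02 = 9.413 m². Wetted perimeter P = b + 2y = 4.66 + 2×2.02 = 8.7 m. Hydraulic radius R = A/P = 9.413/8.7 = 1.082 m. Q_A = (1/0.033)·9.413·1.082^(2/3)·√0.0022 = 14.1 m³/s.
Channel B: With bottom width b = 3.68 m and side slope z = 2.4: A = (b + zy)y = (3.68 + 2.4×4.05)×4.05 = 54.27 m²; P = b + 2y√(1+z²) = 3.68 + 2×4.05×2.6 = 24.74 m. Hydraulic radius R = A/P = 54.27/24.74 = 2.194 m. Q_B = (1/0.033)·54.27·2.194^(2/3)·√0.0022 = 130.2 m³/s.
The larger discharge is 130.2 m³/s and the smaller is 14.1 m³/s; the ratio is 9.24.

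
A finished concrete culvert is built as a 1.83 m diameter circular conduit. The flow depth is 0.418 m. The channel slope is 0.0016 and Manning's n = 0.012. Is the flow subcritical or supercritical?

subcritical

For a circular section of diameter D = 1.83 m at depth y = 0.418 m, the central angle is θ = 2 arccos(1 − 2y/D) = 1.993 rad. Then A = (D²/8)(θ − sin θ) = 0.4525 m² and P = Dθ/2 = 1.824 m.
Hydraulic radius R = A/P = 0.4525/1.824 = 0.2481 m.
V = (1/n) R^(2/3) √S = (1/0.012) × 0.2481^(2/3) × √0.0016 = 1.316 m/s. Hydraulic depth D_h = A/T = 0.4525/1.537 = 0.2945 m.
Froude number Fr = V/√(g·D_h) = 1.316/√(9.81×0.2945) = 0.774, which is less than 1, so the flow is subcritical.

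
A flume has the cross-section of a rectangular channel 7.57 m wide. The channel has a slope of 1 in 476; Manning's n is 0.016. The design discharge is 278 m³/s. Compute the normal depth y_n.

y_n = 7.03 m

Manning's equation rearranged: A R^(2/3) = nQ / (1·√S) = 0.016 × 278 / (√0.002101) = 97.04.
Trying y = 5.72 m: A R^(2/3) = 74.96 — too small.
Trying y = 7.03 m: A R^(2/3) = 96.99 — close enough.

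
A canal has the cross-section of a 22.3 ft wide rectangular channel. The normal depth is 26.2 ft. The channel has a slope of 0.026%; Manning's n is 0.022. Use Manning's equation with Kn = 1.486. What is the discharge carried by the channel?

Q = 2510 ft³/s

Flow area A = b·y = 22.3 × 26.2 = 584.3 ft². Wetted perimeter P = b + 2y = 22.3 + 2×26.2 = 74.7 ft.
Hydraulic radius R = A/P = 584.3/74.7 = 7.821 ft.
Manning's equation: Q = (1.486/n) A R^(2/3) S^(1/2) = (1.486/0.022) × 584.3 × 7.821^(2/3) × 0.00026^(1/2) = 2510 ft³/s.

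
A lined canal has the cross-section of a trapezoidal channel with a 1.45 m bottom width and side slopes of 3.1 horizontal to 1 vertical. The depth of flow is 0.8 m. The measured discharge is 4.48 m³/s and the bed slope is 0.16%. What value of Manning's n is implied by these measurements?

With bottom width b = 1.45 m and side slope z = 3.1: A = (b + zy)y = (1.45 + 3.1×0.8)×0.8 = 3.144 m²; P = b + 2y√(1+z²) = 1.45 + 2×0.8×3.257 = 6.662 m.
Hydraulic radius R = A/P = 3.144/6.662 = 0.472 m.
Rearranging Manning's equation: n = (1/Q) A R^(2/3) S^(1/2) = (1/4.48) × 3.144 × 0.472^(2/3) × √0.0016 = 0.017.

n = 0.017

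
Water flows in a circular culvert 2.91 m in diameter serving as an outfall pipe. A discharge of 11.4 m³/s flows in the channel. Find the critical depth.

y_c = 1.47 m

At critical depth, Q² T / (g A³) = 1, i.e. A³/T = Q²/g = 11.4²/9.81 = 13.25.
Trying y = 1.82 m: A³/T = 29.75 — high.
Trying y = 1.09 m: A³/T = 4.177 — low.
Trying y = 1.47 m: A³/T = 13.14 — ≈ 13.25.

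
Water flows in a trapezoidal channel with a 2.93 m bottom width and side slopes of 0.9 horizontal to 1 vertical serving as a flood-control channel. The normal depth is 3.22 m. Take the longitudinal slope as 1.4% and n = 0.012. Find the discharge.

With bottom width b = 2.93 m and side slope z = 0.9: A = (b + zy)y = (2.93 + 0.9×3.22)×3.22 = 18.77 m²; P = b + 2y√(1+z²) = 2.93 + 2×3.22×1.345 = 11.59 m.
Hydraulic radius R = A/P = 18.77/11.59 = 1.619 m.
Manning's equation: Q = (1/n) A R^(2/3) S^(1/2) = (1/0.012) × 18.77 × 1.619^(2/3) × 0.014^(1/2) = 255 m³/s.

Q = 255 m³/s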